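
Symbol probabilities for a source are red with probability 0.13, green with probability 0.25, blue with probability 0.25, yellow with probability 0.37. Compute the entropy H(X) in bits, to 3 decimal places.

H = −Σ pᵢ log₂ pᵢ.
−0.13·log₂(0.13) = 0.3826
−0.25·log₂(0.25) = 0.5000
−0.25·log₂(0.25) = 0.5000
−0.37·log₂(0.37) = 0.5307
Sum ≈ 1.9134 → 1.913 bits.

1.913 bits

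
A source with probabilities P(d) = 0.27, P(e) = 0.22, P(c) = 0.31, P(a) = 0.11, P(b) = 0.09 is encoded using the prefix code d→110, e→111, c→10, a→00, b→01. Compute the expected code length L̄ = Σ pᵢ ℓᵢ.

L̄ = Σ pᵢ·ℓᵢ = 0.27·3 + 0.22·3 + 0.31·2 + 0.11·2 + 0.09·2 = 2.49 bits/symbol.

2.49 bits/symbol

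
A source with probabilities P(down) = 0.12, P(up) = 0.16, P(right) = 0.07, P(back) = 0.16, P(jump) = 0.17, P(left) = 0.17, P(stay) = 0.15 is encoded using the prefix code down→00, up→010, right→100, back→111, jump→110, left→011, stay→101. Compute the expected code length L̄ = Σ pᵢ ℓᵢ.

2.88 bits/symbol

L̄ = Σ pᵢ·ℓᵢ = 0.12·2 + 0.16·3 + 0.07·3 + 0.16·3 + 0.17·3 + 0.17·3 + 0.15·3 = 2.88 bits/symbol.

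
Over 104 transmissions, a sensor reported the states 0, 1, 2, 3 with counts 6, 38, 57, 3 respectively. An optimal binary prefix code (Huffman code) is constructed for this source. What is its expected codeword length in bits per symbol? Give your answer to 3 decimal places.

Probabilities are the counts divided by 104.
Repeatedly combine the two least-probable nodes; the expected code length is the sum of the merged weights.
merge 3/104 + 3/52 → 9/104
merge 9/104 + 19/52 → 47/104
merge 47/104 + 57/104 → 1
L = 9/104 + 47/104 + 1 = 20/13 ≈ 1.538 bits/symbol.

1.538 bits/symbol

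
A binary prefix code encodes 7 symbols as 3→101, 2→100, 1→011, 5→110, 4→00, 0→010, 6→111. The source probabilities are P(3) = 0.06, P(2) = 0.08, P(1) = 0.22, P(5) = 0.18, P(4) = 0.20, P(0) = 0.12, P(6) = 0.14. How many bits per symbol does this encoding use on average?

2.8 bits/symbol

L̄ = Σ pᵢ·ℓᵢ = 0.06·3 + 0.08·3 + 0.22·3 + 0.18·3 + 0.20·2 + 0.12·3 + 0.14·3 = 2.8 bits/symbol.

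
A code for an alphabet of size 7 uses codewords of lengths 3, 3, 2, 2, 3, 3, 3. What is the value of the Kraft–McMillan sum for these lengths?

1.125

With common denominator 2^3 = 8: Σ 2^(−ℓᵢ) = 1/8 + 1/8 + 2/8 + 2/8 + 1/8 + 1/8 + 1/8 = 9/8 = 1.125.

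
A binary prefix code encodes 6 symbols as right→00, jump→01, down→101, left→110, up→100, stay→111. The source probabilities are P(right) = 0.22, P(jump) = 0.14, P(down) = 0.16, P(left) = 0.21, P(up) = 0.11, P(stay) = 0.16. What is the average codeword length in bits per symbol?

2.64 bits/symbol

L̄ = Σ pᵢ·ℓᵢ = 0.22·2 + 0.14·2 + 0.16·3 + 0.21·3 + 0.11·3 + 0.16·3 = 2.64 bits/symbol.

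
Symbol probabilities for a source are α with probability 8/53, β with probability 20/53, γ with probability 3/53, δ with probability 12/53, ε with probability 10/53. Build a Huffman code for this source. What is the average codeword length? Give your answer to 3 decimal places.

Repeatedly combine the two least-probable nodes; the expected code length is the sum of the merged weights.
merge 3/53 + 8/53 → 11/53
merge 10/53 + 11/53 → 21/53
merge 12/53 + 20/53 → 32/53
merge 21/53 + 32/53 → 1
L = 11/53 + 21/53 + 32/53 + 1 = 117/53 ≈ 2.208 bits/symbol.

2.208 bits/symbol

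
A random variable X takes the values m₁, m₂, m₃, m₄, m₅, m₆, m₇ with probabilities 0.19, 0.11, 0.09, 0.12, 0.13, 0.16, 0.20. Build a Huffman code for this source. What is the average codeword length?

2.8 bits/symbol

Repeatedly combine the two least-probable nodes; the expected code length is the sum of the merged weights.
merge 9/100 + 11/100 → 1/5
merge 3/25 + 13/100 → 1/4
merge 4/25 + 19/100 → 7/20
merge 1/5 + 1/5 → 2/5
merge 1/4 + 7/20 → 3/5
merge 2/5 + 3/5 → 1
L = 1/5 + 1/4 + 7/20 + 2/5 + 3/5 + 1 = 14/5 = 2.8 bits/symbol.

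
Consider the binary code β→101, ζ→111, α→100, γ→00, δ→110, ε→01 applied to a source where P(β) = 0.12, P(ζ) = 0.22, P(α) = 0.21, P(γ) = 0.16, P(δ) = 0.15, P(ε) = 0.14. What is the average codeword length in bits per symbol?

2.7 bits/symbol

L̄ = Σ pᵢ·ℓᵢ = 0.12·3 + 0.22·3 + 0.21·3 + 0.16·2 + 0.15·3 + 0.14·2 = 2.7 bits/symbol.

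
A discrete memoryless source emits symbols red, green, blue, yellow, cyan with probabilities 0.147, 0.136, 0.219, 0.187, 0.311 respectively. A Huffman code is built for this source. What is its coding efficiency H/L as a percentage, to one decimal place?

98.7%

Entropy H = −Σ p log₂ p ≈ 2.2543 bits.
Huffman merges: 17/125+147/1000→283/1000; 187/1000+219/1000→203/500; 283/1000+311/1000→297/500; 203/500+297/500→1. L = 2283/1000 ≈ 2.2830.
Efficiency = H/L = 2.2543/2.2830 = 98.7%.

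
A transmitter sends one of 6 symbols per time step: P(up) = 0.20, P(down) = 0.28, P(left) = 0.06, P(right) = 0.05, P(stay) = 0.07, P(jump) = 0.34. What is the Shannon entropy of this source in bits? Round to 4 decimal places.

H = −Σ pᵢ log₂ pᵢ.
−0.20·log₂(0.20) = 0.4644
−0.28·log₂(0.28) = 0.5142
−0.06·log₂(0.06) = 0.2435
−0.05·log₂(0.05) = 0.2161
−0.07·log₂(0.07) = 0.2686
−0.34·log₂(0.34) = 0.5292
Sum ≈ 2.2360 → 2.2360 bits.

2.2360 bits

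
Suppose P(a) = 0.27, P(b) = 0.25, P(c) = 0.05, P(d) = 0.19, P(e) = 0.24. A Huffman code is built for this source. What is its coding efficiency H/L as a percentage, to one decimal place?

97.1%

Entropy H = −Σ p log₂ p ≈ 2.1755 bits.
Huffman merges: 1/20+19/100→6/25; 6/25+6/25→12/25; 1/4+27/100→13/25; 12/25+13/25→1. L = 56/25 ≈ 2.2400.
Efficiency = H/L = 2.1755/2.2400 = 97.1%.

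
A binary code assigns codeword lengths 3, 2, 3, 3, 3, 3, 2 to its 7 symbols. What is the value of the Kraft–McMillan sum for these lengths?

1.125

With common denominator 2^3 = 8: Σ 2^(−ℓᵢ) = 1/8 + 2/8 + 1/8 + 1/8 + 1/8 + 1/8 + 2/8 = 9/8 = 1.125.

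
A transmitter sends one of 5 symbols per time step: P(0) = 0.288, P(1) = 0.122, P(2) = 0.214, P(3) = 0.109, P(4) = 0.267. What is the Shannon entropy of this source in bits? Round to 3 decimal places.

2.221 bits

H = −Σ pᵢ log₂ pᵢ.
−0.288·log₂(0.288) = 0.5172
−0.122·log₂(0.122) = 0.3703
−0.214·log₂(0.214) = 0.4760
−0.109·log₂(0.109) = 0.3485
−0.267·log₂(0.267) = 0.5087
Sum ≈ 2.2207 → 2.221 bits.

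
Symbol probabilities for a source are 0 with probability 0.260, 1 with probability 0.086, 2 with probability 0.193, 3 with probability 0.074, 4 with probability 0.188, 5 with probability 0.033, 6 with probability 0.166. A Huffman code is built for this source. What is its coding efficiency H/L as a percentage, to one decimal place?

Entropy H = −Σ p log₂ p ≈ 2.5915 bits.
Huffman merges: 33/1000+37/500→107/1000; 43/500+107/1000→193/1000; 83/500+47/250→177/500; 193/1000+193/1000→193/500; 13/50+177/500→307/500; 193/500+307/500→1. L = 1327/500 ≈ 2.6540.
Efficiency = H/L = 2.5915/2.6540 = 97.6%.

97.6%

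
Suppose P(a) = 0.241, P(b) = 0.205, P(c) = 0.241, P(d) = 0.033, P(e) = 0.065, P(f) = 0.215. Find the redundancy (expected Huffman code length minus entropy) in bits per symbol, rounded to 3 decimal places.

Entropy H = −Σ p log₂ p ≈ 2.3537 bits.
Huffman merges: 33/1000+13/200→49/500; 49/500+41/200→303/1000; 43/200+241/1000→57/125; 241/1000+303/1000→68/125; 57/125+68/125→1. L = 2401/1000 ≈ 2.4010.
L − H = 2.4010 − 2.3537 = 0.047 bits.

0.047 bits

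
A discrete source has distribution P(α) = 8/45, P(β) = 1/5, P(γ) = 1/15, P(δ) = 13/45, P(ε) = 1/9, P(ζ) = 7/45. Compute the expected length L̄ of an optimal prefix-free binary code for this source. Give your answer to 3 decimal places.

Repeatedly combine the two least-probable nodes; the expected code length is the sum of the merged weights.
merge 1/15 + 1/9 → 8/45
merge 7/45 + 8/45 → 1/3
merge 8/45 + 1/5 → 17/45
merge 13/45 + 1/3 → 28/45
merge 17/45 + 28/45 → 1
L = 8/45 + 1/3 + 17/45 + 28/45 + 1 = 113/45 ≈ 2.511 bits/symbol.

2.511 bits/symbol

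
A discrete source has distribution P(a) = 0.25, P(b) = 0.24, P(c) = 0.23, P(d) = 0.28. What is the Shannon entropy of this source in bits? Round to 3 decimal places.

1.996 bits

H = −Σ pᵢ log₂ pᵢ.
−0.25·log₂(0.25) = 0.5000
−0.24·log₂(0.24) = 0.4941
−0.23·log₂(0.23) = 0.4877
−0.28·log₂(0.28) = 0.5142
Sum ≈ 1.9960 → 1.996 bits.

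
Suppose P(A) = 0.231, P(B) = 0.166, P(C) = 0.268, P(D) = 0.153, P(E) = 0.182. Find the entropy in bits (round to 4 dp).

H = −Σ pᵢ log₂ pᵢ.
−0.231·log₂(0.231) = 0.4883
−0.166·log₂(0.166) = 0.4301
−0.268·log₂(0.268) = 0.5091
−0.153·log₂(0.153) = 0.4144
−0.182·log₂(0.182) = 0.4474
Sum ≈ 2.2893 → 2.2893 bits.

2.2893 bits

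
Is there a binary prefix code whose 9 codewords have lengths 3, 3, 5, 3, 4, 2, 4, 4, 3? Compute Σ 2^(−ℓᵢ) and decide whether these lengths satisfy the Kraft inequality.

0.96875; yes

With common denominator 2^5 = 32: Σ 2^(−ℓᵢ) = 4/32 + 4/32 + 1/32 + 4/32 + 2/32 + 8/32 + 2/32 + 2/32 + 4/32 = 31/32 = 0.96875.
Kraft's inequality requires Σ ≤ 1; here Σ = 0.96875 ≤ 1, so such a prefix code exists.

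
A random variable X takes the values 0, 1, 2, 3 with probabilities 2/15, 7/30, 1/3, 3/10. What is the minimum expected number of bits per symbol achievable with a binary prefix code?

2 bits/symbol

Repeatedly combine the two least-probable nodes; the expected code length is the sum of the merged weights.
merge 2/15 + 7/30 → 11/30
merge 3/10 + 1/3 → 19/30
merge 11/30 + 19/30 → 1
L = 11/30 + 19/30 + 1 = 2 bits/symbol.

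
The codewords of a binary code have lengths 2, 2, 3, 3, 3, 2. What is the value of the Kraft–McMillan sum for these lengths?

With common denominator 2^3 = 8: Σ 2^(−ℓᵢ) = 2/8 + 2/8 + 1/8 + 1/8 + 1/8 + 2/8 = 9/8 = 1.125.

1.125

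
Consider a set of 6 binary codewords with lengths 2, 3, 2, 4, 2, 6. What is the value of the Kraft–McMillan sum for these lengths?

0.953125

With common denominator 2^6 = 64: Σ 2^(−ℓᵢ) = 16/64 + 8/64 + 16/64 + 4/64 + 16/64 + 1/64 = 61/64 = 0.953125.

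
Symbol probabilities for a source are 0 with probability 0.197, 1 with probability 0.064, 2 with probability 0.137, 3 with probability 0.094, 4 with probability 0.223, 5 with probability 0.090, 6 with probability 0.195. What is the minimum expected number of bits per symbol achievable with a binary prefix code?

Repeatedly combine the two least-probable nodes; the expected code length is the sum of the merged weights.
merge 8/125 + 9/100 → 77/500
merge 47/500 + 137/1000 → 231/1000
merge 77/500 + 39/200 → 349/1000
merge 197/1000 + 223/1000 → 21/50
merge 231/1000 + 349/1000 → 29/50
merge 21/50 + 29/50 → 1
L = 77/500 + 231/1000 + 349/1000 + 21/50 + 29/50 + 1 = 1367/500 = 2.734 bits/symbol.

2.734 bits/symbol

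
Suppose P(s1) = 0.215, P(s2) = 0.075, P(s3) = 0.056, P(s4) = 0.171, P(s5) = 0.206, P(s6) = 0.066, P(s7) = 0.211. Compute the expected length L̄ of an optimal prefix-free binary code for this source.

Repeatedly combine the two least-probable nodes; the expected code length is the sum of the merged weights.
merge 7/125 + 33/500 → 61/500
merge 3/40 + 61/500 → 197/1000
merge 171/1000 + 197/1000 → 46/125
merge 103/500 + 211/1000 → 417/1000
merge 43/200 + 46/125 → 583/1000
merge 417/1000 + 583/1000 → 1
L = 61/500 + 197/1000 + 46/125 + 417/1000 + 583/1000 + 1 = 2687/1000 = 2.687 bits/symbol.

2.687 bits/symbol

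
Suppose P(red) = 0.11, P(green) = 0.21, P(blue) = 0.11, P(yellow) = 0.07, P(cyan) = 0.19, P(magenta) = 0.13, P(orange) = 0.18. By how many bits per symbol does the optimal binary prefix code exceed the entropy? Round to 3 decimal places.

Entropy H = −Σ p log₂ p ≈ 2.7251 bits.
Huffman merges: 7/100+11/100→9/50; 11/100+13/100→6/25; 9/50+9/50→9/25; 19/100+21/100→2/5; 6/25+9/25→3/5; 2/5+3/5→1. L = 139/50 ≈ 2.7800.
L − H = 2.7800 − 2.7251 = 0.055 bits.

0.055 bits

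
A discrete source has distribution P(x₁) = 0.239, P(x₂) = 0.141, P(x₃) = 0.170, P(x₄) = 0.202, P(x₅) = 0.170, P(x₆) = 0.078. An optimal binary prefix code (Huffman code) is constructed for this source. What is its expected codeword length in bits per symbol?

2.559 bits/symbol

Repeatedly combine the two least-probable nodes; the expected code length is the sum of the merged weights.
merge 39/500 + 141/1000 → 219/1000
merge 17/100 + 17/100 → 17/50
merge 101/500 + 219/1000 → 421/1000
merge 239/1000 + 17/50 → 579/1000
merge 421/1000 + 579/1000 → 1
L = 219/1000 + 17/50 + 421/1000 + 579/1000 + 1 = 2559/1000 = 2.559 bits/symbol.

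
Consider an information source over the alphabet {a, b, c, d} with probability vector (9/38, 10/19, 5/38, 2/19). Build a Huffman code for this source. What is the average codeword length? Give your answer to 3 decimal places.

1.711 bits/symbol

Repeatedly combine the two least-probable nodes; the expected code length is the sum of the merged weights.
merge 2/19 + 5/38 → 9/38
merge 9/38 + 9/38 → 9/19
merge 9/19 + 10/19 → 1
L = 9/38 + 9/19 + 1 = 65/38 ≈ 1.711 bits/symbol.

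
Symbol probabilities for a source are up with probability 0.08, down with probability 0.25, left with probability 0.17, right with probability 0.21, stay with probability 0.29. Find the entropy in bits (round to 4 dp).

H = −Σ pᵢ log₂ pᵢ.
−0.08·log₂(0.08) = 0.2915
−0.25·log₂(0.25) = 0.5000
−0.17·log₂(0.17) = 0.4346
−0.21·log₂(0.21) = 0.4728
−0.29·log₂(0.29) = 0.5179
Sum ≈ 2.2168 → 2.2168 bits.

2.2168 bits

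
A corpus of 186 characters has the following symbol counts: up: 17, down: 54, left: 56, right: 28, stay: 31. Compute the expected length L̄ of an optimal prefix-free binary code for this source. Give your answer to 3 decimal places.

2.242 bits/symbol

Probabilities are the counts divided by 186.
Repeatedly combine the two least-probable nodes; the expected code length is the sum of the merged weights.
merge 17/186 + 14/93 → 15/62
merge 1/6 + 15/62 → 38/93
merge 9/31 + 28/93 → 55/93
merge 38/93 + 55/93 → 1
L = 15/62 + 38/93 + 55/93 + 1 = 139/62 ≈ 2.242 bits/symbol.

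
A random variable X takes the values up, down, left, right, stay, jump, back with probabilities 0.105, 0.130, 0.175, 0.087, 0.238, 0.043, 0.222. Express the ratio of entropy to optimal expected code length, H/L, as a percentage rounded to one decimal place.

Entropy H = −Σ p log₂ p ≈ 2.6407 bits.
Huffman merges: 43/1000+87/1000→13/100; 21/200+13/100→47/200; 13/100+7/40→61/200; 111/500+47/200→457/1000; 119/500+61/200→543/1000; 457/1000+543/1000→1. L = 267/100 ≈ 2.6700.
Efficiency = H/L = 2.6407/2.6700 = 98.9%.

98.9%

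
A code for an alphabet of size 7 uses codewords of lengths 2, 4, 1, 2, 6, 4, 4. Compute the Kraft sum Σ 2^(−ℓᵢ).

With common denominator 2^6 = 64: Σ 2^(−ℓᵢ) = 16/64 + 4/64 + 32/64 + 16/64 + 1/64 + 4/64 + 4/64 = 77/64 = 1.203125.

1.203125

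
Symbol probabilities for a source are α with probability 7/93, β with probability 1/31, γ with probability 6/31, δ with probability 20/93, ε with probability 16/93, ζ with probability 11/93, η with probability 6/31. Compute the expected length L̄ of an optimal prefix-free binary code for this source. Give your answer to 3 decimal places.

Repeatedly combine the two least-probable nodes; the expected code length is the sum of the merged weights.
merge 1/31 + 7/93 → 10/93
merge 10/93 + 11/93 → 7/31
merge 16/93 + 6/31 → 34/93
merge 6/31 + 20/93 → 38/93
merge 7/31 + 34/93 → 55/93
merge 38/93 + 55/93 → 1
L = 10/93 + 7/31 + 34/93 + 38/93 + 55/93 + 1 = 251/93 ≈ 2.699 bits/symbol.

2.699 bits/symbol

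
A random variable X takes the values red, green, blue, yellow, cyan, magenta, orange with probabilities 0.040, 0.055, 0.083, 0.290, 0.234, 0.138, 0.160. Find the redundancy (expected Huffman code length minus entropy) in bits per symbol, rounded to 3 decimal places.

0.032 bits

Entropy H = −Σ p log₂ p ≈ 2.5395 bits.
Huffman merges: 1/25+11/200→19/200; 83/1000+19/200→89/500; 69/500+4/25→149/500; 89/500+117/500→103/250; 29/100+149/500→147/250; 103/250+147/250→1. L = 2571/1000 ≈ 2.5710.
L − H = 2.5710 − 2.5395 = 0.032 bits.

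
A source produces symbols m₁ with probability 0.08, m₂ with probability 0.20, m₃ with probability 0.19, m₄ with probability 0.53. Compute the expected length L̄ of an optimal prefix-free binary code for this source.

1.74 bits/symbol

Repeatedly combine the two least-probable nodes; the expected code length is the sum of the merged weights.
merge 2/25 + 19/100 → 27/100
merge 1/5 + 27/100 → 47/100
merge 47/100 + 53/100 → 1
L = 27/100 + 47/100 + 1 = 87/50 = 1.74 bits/symbol.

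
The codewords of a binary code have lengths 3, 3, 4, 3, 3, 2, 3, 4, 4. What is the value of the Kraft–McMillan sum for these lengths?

1.0625

With common denominator 2^4 = 16: Σ 2^(−ℓᵢ) = 2/16 + 2/16 + 1/16 + 2/16 + 2/16 + 4/16 + 2/16 + 1/16 + 1/16 = 17/16 = 1.0625.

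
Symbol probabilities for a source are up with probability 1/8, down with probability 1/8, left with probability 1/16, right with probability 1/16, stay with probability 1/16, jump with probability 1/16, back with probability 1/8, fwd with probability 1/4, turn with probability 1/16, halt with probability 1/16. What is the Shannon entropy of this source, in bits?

3.125 bits

Each probability is a power of 1/2, so log₂(1/p) is an integer.
H = Σ p·log₂(1/p) = 1/8·3 + 1/8·3 + 1/16·4 + 1/16·4 + 1/16·4 + 1/16·4 + 1/8·3 + 1/4·2 + 1/16·4 + 1/16·4 = 3.125 bits.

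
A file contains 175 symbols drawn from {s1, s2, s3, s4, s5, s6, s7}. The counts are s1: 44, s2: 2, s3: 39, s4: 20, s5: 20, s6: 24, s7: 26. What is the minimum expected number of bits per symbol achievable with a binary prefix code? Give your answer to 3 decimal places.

2.651 bits/symbol

Probabilities are the counts divided by 175.
Repeatedly combine the two least-probable nodes; the expected code length is the sum of the merged weights.
merge 2/175 + 4/35 → 22/175
merge 4/35 + 22/175 → 6/25
merge 24/175 + 26/175 → 2/7
merge 39/175 + 6/25 → 81/175
merge 44/175 + 2/7 → 94/175
merge 81/175 + 94/175 → 1
L = 22/175 + 6/25 + 2/7 + 81/175 + 94/175 + 1 = 464/175 ≈ 2.651 bits/symbol.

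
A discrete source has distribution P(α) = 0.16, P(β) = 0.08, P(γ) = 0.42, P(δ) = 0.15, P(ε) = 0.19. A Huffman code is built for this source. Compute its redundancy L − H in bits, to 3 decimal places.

Entropy H = −Σ p log₂ p ≈ 2.1059 bits.
Huffman merges: 2/25+3/20→23/100; 4/25+19/100→7/20; 23/100+7/20→29/50; 21/50+29/50→1. L = 54/25 ≈ 2.1600.
L − H = 2.1600 − 2.1059 = 0.054 bits.

0.054 bits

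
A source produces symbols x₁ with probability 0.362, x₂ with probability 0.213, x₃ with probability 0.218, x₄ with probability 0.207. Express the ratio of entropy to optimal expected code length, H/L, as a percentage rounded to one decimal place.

Entropy H = −Σ p log₂ p ≈ 1.9553 bits.
Huffman merges: 207/1000+213/1000→21/50; 109/500+181/500→29/50; 21/50+29/50→1. L = 2 ≈ 2.0000.
Efficiency = H/L = 1.9553/2.0000 = 97.8%.

97.8%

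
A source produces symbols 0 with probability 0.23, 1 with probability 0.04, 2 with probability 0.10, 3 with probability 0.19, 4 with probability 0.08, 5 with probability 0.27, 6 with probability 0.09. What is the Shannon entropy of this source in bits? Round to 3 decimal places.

2.575 bits

H = −Σ pᵢ log₂ pᵢ.
−0.23·log₂(0.23) = 0.4877
−0.04·log₂(0.04) = 0.1858
−0.10·log₂(0.10) = 0.3322
−0.19·log₂(0.19) = 0.4552
−0.08·log₂(0.08) = 0.2915
−0.27·log₂(0.27) = 0.5100
−0.09·log₂(0.09) = 0.3127
Sum ≈ 2.5750 → 2.575 bits.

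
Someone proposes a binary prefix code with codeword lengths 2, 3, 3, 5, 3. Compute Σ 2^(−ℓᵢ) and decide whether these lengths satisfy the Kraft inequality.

With common denominator 2^5 = 32: Σ 2^(−ℓᵢ) = 8/32 + 4/32 + 4/32 + 1/32 + 4/32 = 21/32 = 0.65625.
Kraft's inequality requires Σ ≤ 1; here Σ = 0.65625 ≤ 1, so such a prefix code exists.

0.65625; yes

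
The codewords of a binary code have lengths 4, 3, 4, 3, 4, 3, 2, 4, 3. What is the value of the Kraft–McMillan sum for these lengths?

With common denominator 2^4 = 16: Σ 2^(−ℓᵢ) = 1/16 + 2/16 + 1/16 + 2/16 + 1/16 + 2/16 + 4/16 + 1/16 + 2/16 = 16/16 = 1.

1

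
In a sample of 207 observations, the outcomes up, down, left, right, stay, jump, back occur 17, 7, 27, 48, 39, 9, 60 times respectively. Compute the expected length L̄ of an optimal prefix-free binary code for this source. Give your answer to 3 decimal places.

2.527 bits/symbol

Probabilities are the counts divided by 207.
Repeatedly combine the two least-probable nodes; the expected code length is the sum of the merged weights.
merge 7/207 + 1/23 → 16/207
merge 16/207 + 17/207 → 11/69
merge 3/23 + 11/69 → 20/69
merge 13/69 + 16/69 → 29/69
merge 20/69 + 20/69 → 40/69
merge 29/69 + 40/69 → 1
L = 16/207 + 11/69 + 20/69 + 29/69 + 40/69 + 1 = 523/207 ≈ 2.527 bits/symbol.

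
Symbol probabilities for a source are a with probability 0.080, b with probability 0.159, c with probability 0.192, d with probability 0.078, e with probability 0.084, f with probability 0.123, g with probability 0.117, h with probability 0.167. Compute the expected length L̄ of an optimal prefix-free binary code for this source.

2.966 bits/symbol

Repeatedly combine the two least-probable nodes; the expected code length is the sum of the merged weights.
merge 39/500 + 2/25 → 79/500
merge 21/250 + 117/1000 → 201/1000
merge 123/1000 + 79/500 → 281/1000
merge 159/1000 + 167/1000 → 163/500
merge 24/125 + 201/1000 → 393/1000
merge 281/1000 + 163/500 → 607/1000
merge 393/1000 + 607/1000 → 1
L = 79/500 + 201/1000 + 281/1000 + 163/500 + 393/1000 + 607/1000 + 1 = 1483/500 = 2.966 bits/symbol.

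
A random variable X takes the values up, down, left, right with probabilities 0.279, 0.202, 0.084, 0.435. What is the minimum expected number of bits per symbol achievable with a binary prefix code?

1.851 bits/symbol

Repeatedly combine the two least-probable nodes; the expected code length is the sum of the merged weights.
merge 21/250 + 101/500 → 143/500
merge 279/1000 + 143/500 → 113/200
merge 87/200 + 113/200 → 1
L = 143/500 + 113/200 + 1 = 1851/1000 = 1.851 bits/symbol.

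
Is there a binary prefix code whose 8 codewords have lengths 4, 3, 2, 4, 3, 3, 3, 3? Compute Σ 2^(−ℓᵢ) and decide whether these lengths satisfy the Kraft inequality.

1; yes

With common denominator 2^4 = 16: Σ 2^(−ℓᵢ) = 1/16 + 2/16 + 4/16 + 1/16 + 2/16 + 2/16 + 2/16 + 2/16 = 16/16 = 1.
Kraft's inequality requires Σ ≤ 1; here Σ = 1 ≤ 1, so such a prefix code exists.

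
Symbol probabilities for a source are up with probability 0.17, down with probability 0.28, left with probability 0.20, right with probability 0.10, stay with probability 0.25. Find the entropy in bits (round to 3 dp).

H = −Σ pᵢ log₂ pᵢ.
−0.17·log₂(0.17) = 0.4346
−0.28·log₂(0.28) = 0.5142
−0.20·log₂(0.20) = 0.4644
−0.10·log₂(0.10) = 0.3322
−0.25·log₂(0.25) = 0.5000
Sum ≈ 2.2454 → 2.245 bits.

2.245 bits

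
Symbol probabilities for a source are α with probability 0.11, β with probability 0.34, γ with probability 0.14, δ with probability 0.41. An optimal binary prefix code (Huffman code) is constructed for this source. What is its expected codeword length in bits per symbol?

Repeatedly combine the two least-probable nodes; the expected code length is the sum of the merged weights.
merge 11/100 + 7/50 → 1/4
merge 1/4 + 17/50 → 59/100
merge 41/100 + 59/100 → 1
L = 1/4 + 59/100 + 1 = 46/25 = 1.84 bits/symbol.

1.84 bits/symbol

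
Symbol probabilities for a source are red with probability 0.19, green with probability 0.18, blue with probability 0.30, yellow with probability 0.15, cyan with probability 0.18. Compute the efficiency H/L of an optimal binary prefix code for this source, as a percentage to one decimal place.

97.7%

Entropy H = −Σ p log₂ p ≈ 2.2775 bits.
Huffman merges: 3/20+9/50→33/100; 9/50+19/100→37/100; 3/10+33/100→63/100; 37/100+63/100→1. L = 233/100 ≈ 2.3300.
Efficiency = H/L = 2.2775/2.3300 = 97.7%.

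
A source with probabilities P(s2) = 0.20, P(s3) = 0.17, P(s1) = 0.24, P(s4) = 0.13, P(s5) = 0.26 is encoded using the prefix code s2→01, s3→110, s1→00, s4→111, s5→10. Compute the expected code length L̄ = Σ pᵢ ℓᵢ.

2.3 bits/symbol

L̄ = Σ pᵢ·ℓᵢ = 0.20·2 + 0.17·3 + 0.24·2 + 0.13·3 + 0.26·2 = 2.3 bits/symbol.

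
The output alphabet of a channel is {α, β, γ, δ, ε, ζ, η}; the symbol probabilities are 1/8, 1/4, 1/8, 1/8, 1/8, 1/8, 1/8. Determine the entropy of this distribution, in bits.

Each probability is a power of 1/2, so log₂(1/p) is an integer.
H = Σ p·log₂(1/p) = 1/8·3 + 1/4·2 + 1/8·3 + 1/8·3 + 1/8·3 + 1/8·3 + 1/8·3 = 2.75 bits.

2.75 bits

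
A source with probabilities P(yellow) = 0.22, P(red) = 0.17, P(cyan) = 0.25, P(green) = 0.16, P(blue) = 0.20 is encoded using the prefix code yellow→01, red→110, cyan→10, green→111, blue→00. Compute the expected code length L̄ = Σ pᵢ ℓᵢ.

2.33 bits/symbol

L̄ = Σ pᵢ·ℓᵢ = 0.22·2 + 0.17·3 + 0.25·2 + 0.16·3 + 0.20·2 = 2.33 bits/symbol.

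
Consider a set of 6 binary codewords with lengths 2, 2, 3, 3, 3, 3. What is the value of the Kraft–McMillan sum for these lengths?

1

With common denominator 2^3 = 8: Σ 2^(−ℓᵢ) = 2/8 + 2/8 + 1/8 + 1/8 + 1/8 + 1/8 = 8/8 = 1.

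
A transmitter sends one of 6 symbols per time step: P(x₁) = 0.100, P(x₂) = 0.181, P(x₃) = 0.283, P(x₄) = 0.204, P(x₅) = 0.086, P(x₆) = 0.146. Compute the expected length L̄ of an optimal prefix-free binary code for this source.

Repeatedly combine the two least-probable nodes; the expected code length is the sum of the merged weights.
merge 43/500 + 1/10 → 93/500
merge 73/500 + 181/1000 → 327/1000
merge 93/500 + 51/250 → 39/100
merge 283/1000 + 327/1000 → 61/100
merge 39/100 + 61/100 → 1
L = 93/500 + 327/1000 + 39/100 + 61/100 + 1 = 2513/1000 = 2.513 bits/symbol.

2.513 bits/symbol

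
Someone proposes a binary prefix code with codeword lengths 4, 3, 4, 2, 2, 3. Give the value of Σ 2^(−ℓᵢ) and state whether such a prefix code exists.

With common denominator 2^4 = 16: Σ 2^(−ℓᵢ) = 1/16 + 2/16 + 1/16 + 4/16 + 4/16 + 2/16 = 14/16 = 0.875.
Kraft's inequality requires Σ ≤ 1; here Σ = 0.875 ≤ 1, so such a prefix code exists.

0.875; yes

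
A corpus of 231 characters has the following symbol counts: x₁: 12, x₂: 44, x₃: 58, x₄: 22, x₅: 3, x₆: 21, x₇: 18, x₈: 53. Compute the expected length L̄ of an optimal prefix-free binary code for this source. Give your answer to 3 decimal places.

2.723 bits/symbol

Probabilities are the counts divided by 231.
Repeatedly combine the two least-probable nodes; the expected code length is the sum of the merged weights.
merge 1/77 + 4/77 → 5/77
merge 5/77 + 6/77 → 1/7
merge 1/11 + 2/21 → 43/231
merge 1/7 + 43/231 → 76/231
merge 4/21 + 53/231 → 97/231
merge 58/231 + 76/231 → 134/231
merge 97/231 + 134/231 → 1
L = 5/77 + 1/7 + 43/231 + 76/231 + 97/231 + 134/231 + 1 = 629/231 ≈ 2.723 bits/symbol.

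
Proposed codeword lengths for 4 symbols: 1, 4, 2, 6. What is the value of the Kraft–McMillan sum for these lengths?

With common denominator 2^6 = 64: Σ 2^(−ℓᵢ) = 32/64 + 4/64 + 16/64 + 1/64 = 53/64 = 0.828125.

0.828125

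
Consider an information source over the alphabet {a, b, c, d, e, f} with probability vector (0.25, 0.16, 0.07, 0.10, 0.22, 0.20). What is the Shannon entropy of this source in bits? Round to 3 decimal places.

2.469 bits

H = −Σ pᵢ log₂ pᵢ.
−0.25·log₂(0.25) = 0.5000
−0.16·log₂(0.16) = 0.4230
−0.07·log₂(0.07) = 0.2686
−0.10·log₂(0.10) = 0.3322
−0.22·log₂(0.22) = 0.4806
−0.20·log₂(0.20) = 0.4644
Sum ≈ 2.4687 → 2.469 bits.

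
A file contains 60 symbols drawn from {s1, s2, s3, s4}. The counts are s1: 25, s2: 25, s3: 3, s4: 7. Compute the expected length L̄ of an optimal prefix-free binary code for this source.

1.75 bits/symbol

Probabilities are the counts divided by 60.
Repeatedly combine the two least-probable nodes; the expected code length is the sum of the merged weights.
merge 1/20 + 7/60 → 1/6
merge 1/6 + 5/12 → 7/12
merge 5/12 + 7/12 → 1
L = 1/6 + 7/12 + 1 = 7/4 = 1.75 bits/symbol.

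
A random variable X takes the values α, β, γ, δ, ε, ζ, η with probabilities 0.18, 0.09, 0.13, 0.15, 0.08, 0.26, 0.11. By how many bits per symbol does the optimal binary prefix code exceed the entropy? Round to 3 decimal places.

Entropy H = −Σ p log₂ p ≈ 2.6982 bits.
Huffman merges: 2/25+9/100→17/100; 11/100+13/100→6/25; 3/20+17/100→8/25; 9/50+6/25→21/50; 13/50+8/25→29/50; 21/50+29/50→1. L = 273/100 ≈ 2.7300.
L − H = 2.7300 − 2.6982 = 0.032 bits.

0.032 bits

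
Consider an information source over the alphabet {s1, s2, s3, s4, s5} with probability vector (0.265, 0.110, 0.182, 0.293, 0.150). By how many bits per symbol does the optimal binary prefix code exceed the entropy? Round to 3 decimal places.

Entropy H = −Σ p log₂ p ≈ 2.2348 bits.
Huffman merges: 11/100+3/20→13/50; 91/500+13/50→221/500; 53/200+293/1000→279/500; 221/500+279/500→1. L = 113/50 ≈ 2.2600.
L − H = 2.2600 − 2.2348 = 0.025 bits.

0.025 bits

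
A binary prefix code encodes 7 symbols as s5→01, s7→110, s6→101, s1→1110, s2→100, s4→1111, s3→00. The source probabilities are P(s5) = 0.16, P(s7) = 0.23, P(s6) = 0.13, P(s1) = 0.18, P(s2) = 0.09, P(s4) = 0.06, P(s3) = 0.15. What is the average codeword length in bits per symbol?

L̄ = Σ pᵢ·ℓᵢ = 0.16·2 + 0.23·3 + 0.13·3 + 0.18·4 + 0.09·3 + 0.06·4 + 0.15·2 = 2.93 bits/symbol.

2.93 bits/symbol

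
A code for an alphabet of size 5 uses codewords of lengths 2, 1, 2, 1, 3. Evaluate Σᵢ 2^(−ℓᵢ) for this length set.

1.625

With common denominator 2^3 = 8: Σ 2^(−ℓᵢ) = 2/8 + 4/8 + 2/8 + 4/8 + 1/8 = 13/8 = 1.625.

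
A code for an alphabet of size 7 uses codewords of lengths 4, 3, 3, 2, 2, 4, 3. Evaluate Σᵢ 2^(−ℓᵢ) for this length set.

1

With common denominator 2^4 = 16: Σ 2^(−ℓᵢ) = 1/16 + 2/16 + 2/16 + 4/16 + 4/16 + 1/16 + 2/16 = 16/16 = 1.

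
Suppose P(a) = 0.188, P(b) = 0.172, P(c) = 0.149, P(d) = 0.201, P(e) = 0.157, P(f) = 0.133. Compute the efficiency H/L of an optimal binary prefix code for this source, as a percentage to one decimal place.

98.5%

Entropy H = −Σ p log₂ p ≈ 2.5711 bits.
Huffman merges: 133/1000+149/1000→141/500; 157/1000+43/250→329/1000; 47/250+201/1000→389/1000; 141/500+329/1000→611/1000; 389/1000+611/1000→1. L = 2611/1000 ≈ 2.6110.
Efficiency = H/L = 2.5711/2.6110 = 98.5%.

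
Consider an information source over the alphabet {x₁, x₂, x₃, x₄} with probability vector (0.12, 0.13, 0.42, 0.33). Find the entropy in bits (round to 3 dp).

H = −Σ pᵢ log₂ pᵢ.
−0.12·log₂(0.12) = 0.3671
−0.13·log₂(0.13) = 0.3826
−0.42·log₂(0.42) = 0.5256
−0.33·log₂(0.33) = 0.5278
Sum ≈ 1.8032 → 1.803 bits.

1.803 bits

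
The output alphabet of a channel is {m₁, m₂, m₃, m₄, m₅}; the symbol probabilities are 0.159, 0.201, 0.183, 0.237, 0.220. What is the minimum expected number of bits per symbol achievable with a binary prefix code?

2.342 bits/symbol

Repeatedly combine the two least-probable nodes; the expected code length is the sum of the merged weights.
merge 159/1000 + 183/1000 → 171/500
merge 201/1000 + 11/50 → 421/1000
merge 237/1000 + 171/500 → 579/1000
merge 421/1000 + 579/1000 → 1
L = 171/500 + 421/1000 + 579/1000 + 1 = 1171/500 = 2.342 bits/symbol.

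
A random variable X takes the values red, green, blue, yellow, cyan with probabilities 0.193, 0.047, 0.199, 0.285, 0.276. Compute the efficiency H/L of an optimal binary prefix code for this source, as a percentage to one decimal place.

Entropy H = −Σ p log₂ p ≈ 2.1576 bits.
Huffman merges: 47/1000+193/1000→6/25; 199/1000+6/25→439/1000; 69/250+57/200→561/1000; 439/1000+561/1000→1. L = 56/25 ≈ 2.2400.
Efficiency = H/L = 2.1576/2.2400 = 96.3%.

96.3%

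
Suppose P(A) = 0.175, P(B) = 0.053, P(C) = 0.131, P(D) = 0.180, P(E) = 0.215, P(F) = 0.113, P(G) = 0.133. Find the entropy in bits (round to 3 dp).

H = −Σ pᵢ log₂ pᵢ.
−0.175·log₂(0.175) = 0.4401
−0.053·log₂(0.053) = 0.2246
−0.131·log₂(0.131) = 0.3841
−0.180·log₂(0.180) = 0.4453
−0.215·log₂(0.215) = 0.4768
−0.113·log₂(0.113) = 0.3555
−0.133·log₂(0.133) = 0.3871
Sum ≈ 2.7134 → 2.713 bits.

2.713 bits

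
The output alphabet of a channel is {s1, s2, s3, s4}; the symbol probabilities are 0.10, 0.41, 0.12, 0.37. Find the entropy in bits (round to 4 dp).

H = −Σ pᵢ log₂ pᵢ.
−0.10·log₂(0.10) = 0.3322
−0.41·log₂(0.41) = 0.5274
−0.12·log₂(0.12) = 0.3671
−0.37·log₂(0.37) = 0.5307
Sum ≈ 1.7574 → 1.7574 bits.

1.7574 bits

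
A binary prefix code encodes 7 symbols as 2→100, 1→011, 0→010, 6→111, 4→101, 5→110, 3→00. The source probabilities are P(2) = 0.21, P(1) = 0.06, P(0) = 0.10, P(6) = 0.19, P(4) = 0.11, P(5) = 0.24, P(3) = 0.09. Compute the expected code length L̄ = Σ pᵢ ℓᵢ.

L̄ = Σ pᵢ·ℓᵢ = 0.21·3 + 0.06·3 + 0.10·3 + 0.19·3 + 0.11·3 + 0.24·3 + 0.09·2 = 2.91 bits/symbol.

2.91 bits/symbol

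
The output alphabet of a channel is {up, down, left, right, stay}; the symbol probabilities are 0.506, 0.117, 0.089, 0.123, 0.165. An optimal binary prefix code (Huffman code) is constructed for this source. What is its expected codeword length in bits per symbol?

1.988 bits/symbol

Repeatedly combine the two least-probable nodes; the expected code length is the sum of the merged weights.
merge 89/1000 + 117/1000 → 103/500
merge 123/1000 + 33/200 → 36/125
merge 103/500 + 36/125 → 247/500
merge 247/500 + 253/500 → 1
L = 103/500 + 36/125 + 247/500 + 1 = 497/250 = 1.988 bits/symbol.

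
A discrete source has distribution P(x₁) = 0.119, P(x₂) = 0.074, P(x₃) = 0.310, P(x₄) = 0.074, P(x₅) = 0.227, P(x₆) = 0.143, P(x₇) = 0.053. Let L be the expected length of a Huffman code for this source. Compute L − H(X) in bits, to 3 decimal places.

Entropy H = −Σ p log₂ p ≈ 2.5566 bits.
Huffman merges: 53/1000+37/500→127/1000; 37/500+119/1000→193/1000; 127/1000+143/1000→27/100; 193/1000+227/1000→21/50; 27/100+31/100→29/50; 21/50+29/50→1. L = 259/100 ≈ 2.5900.
L − H = 2.5900 − 2.5566 = 0.033 bits.

0.033 bits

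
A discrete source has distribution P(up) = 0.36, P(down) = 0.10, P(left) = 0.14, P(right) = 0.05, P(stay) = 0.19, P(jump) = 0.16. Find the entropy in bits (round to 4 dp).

H = −Σ pᵢ log₂ pᵢ.
−0.36·log₂(0.36) = 0.5306
−0.10·log₂(0.10) = 0.3322
−0.14·log₂(0.14) = 0.3971
−0.05·log₂(0.05) = 0.2161
−0.19·log₂(0.19) = 0.4552
−0.16·log₂(0.16) = 0.4230
Sum ≈ 2.3543 → 2.3543 bits.

2.3543 bits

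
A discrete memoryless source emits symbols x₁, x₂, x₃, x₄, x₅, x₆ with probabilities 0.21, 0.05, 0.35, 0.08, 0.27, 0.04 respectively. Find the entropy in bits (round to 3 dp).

H = −Σ pᵢ log₂ pᵢ.
−0.21·log₂(0.21) = 0.4728
−0.05·log₂(0.05) = 0.2161
−0.35·log₂(0.35) = 0.5301
−0.08·log₂(0.08) = 0.2915
−0.27·log₂(0.27) = 0.5100
−0.04·log₂(0.04) = 0.1858
Sum ≈ 2.2063 → 2.206 bits.

2.206 bits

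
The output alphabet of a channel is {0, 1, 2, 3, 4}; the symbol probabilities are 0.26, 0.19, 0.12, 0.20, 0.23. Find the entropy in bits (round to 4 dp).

H = −Σ pᵢ log₂ pᵢ.
−0.26·log₂(0.26) = 0.5053
−0.19·log₂(0.19) = 0.4552
−0.12·log₂(0.12) = 0.3671
−0.20·log₂(0.20) = 0.4644
−0.23·log₂(0.23) = 0.4877
Sum ≈ 2.2796 → 2.2796 bits.

2.2796 bits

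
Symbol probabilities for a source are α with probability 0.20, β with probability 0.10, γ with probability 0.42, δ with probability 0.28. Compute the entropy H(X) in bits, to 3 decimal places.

H = −Σ pᵢ log₂ pᵢ.
−0.20·log₂(0.20) = 0.4644
−0.10·log₂(0.10) = 0.3322
−0.42·log₂(0.42) = 0.5256
−0.28·log₂(0.28) = 0.5142
Sum ≈ 1.8364 → 1.836 bits.

1.836 bits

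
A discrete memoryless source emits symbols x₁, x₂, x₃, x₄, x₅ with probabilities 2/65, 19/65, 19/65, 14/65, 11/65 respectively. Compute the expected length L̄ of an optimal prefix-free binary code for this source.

Repeatedly combine the two least-probable nodes; the expected code length is the sum of the merged weights.
merge 2/65 + 11/65 → 1/5
merge 1/5 + 14/65 → 27/65
merge 19/65 + 19/65 → 38/65
merge 27/65 + 38/65 → 1
L = 1/5 + 27/65 + 38/65 + 1 = 11/5 = 2.2 bits/symbol.

2.2 bits/symbol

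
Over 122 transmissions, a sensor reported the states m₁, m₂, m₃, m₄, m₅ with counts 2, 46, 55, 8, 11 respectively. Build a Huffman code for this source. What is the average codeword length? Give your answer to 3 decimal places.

1.803 bits/symbol

Probabilities are the counts divided by 122.
Repeatedly combine the two least-probable nodes; the expected code length is the sum of the merged weights.
merge 1/61 + 4/61 → 5/61
merge 5/61 + 11/122 → 21/122
merge 21/122 + 23/61 → 67/122
merge 55/122 + 67/122 → 1
L = 5/61 + 21/122 + 67/122 + 1 = 110/61 ≈ 1.803 bits/symbol.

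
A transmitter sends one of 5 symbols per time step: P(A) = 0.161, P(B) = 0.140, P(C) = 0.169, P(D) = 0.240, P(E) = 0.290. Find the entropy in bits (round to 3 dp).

H = −Σ pᵢ log₂ pᵢ.
−0.161·log₂(0.161) = 0.4242
−0.140·log₂(0.140) = 0.3971
−0.169·log₂(0.169) = 0.4335
−0.240·log₂(0.240) = 0.4941
−0.290·log₂(0.290) = 0.5179
Sum ≈ 2.2668 → 2.267 bits.

2.267 bits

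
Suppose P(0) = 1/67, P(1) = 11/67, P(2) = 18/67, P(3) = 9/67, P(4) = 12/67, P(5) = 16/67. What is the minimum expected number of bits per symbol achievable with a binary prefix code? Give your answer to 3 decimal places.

Repeatedly combine the two least-probable nodes; the expected code length is the sum of the merged weights.
merge 1/67 + 9/67 → 10/67
merge 10/67 + 11/67 → 21/67
merge 12/67 + 16/67 → 28/67
merge 18/67 + 21/67 → 39/67
merge 28/67 + 39/67 → 1
L = 10/67 + 21/67 + 28/67 + 39/67 + 1 = 165/67 ≈ 2.463 bits/symbol.

2.463 bits/symbol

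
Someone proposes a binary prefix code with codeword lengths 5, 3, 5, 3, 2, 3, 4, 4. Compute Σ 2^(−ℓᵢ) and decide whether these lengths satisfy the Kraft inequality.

0.8125; yes

With common denominator 2^5 = 32: Σ 2^(−ℓᵢ) = 1/32 + 4/32 + 1/32 + 4/32 + 8/32 + 4/32 + 2/32 + 2/32 = 26/32 = 0.8125.
Kraft's inequality requires Σ ≤ 1; here Σ = 0.8125 ≤ 1, so such a prefix code exists.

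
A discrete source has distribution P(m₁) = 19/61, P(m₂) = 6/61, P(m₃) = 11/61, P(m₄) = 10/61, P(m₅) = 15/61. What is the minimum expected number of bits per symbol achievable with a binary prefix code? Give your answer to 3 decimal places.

2.262 bits/symbol

Repeatedly combine the two least-probable nodes; the expected code length is the sum of the merged weights.
merge 6/61 + 10/61 → 16/61
merge 11/61 + 15/61 → 26/61
merge 16/61 + 19/61 → 35/61
merge 26/61 + 35/61 → 1
L = 16/61 + 26/61 + 35/61 + 1 = 138/61 ≈ 2.262 bits/symbol.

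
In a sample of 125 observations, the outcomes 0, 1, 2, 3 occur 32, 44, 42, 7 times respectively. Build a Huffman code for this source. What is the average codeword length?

1.96 bits/symbol

Probabilities are the counts divided by 125.
Repeatedly combine the two least-probable nodes; the expected code length is the sum of the merged weights.
merge 7/125 + 32/125 → 39/125
merge 39/125 + 42/125 → 81/125
merge 44/125 + 81/125 → 1
L = 39/125 + 81/125 + 1 = 49/25 = 1.96 bits/symbol.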